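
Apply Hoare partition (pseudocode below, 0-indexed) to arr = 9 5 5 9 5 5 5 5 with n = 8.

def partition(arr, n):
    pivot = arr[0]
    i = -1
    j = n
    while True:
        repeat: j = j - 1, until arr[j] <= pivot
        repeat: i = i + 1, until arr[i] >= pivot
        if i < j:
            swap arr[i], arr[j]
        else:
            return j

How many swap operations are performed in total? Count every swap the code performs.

pivot = arr[0] = 9; i = -1, j = 8
j→7 (arr[7]=5≤9), i→0 (arr[0]=9≥9); i<j, swap → 5 5 5 9 5 5 5 9
j→6 (arr[6]=5≤9), i→3 (arr[3]=9≥9); i<j, swap → 5 5 5 5 5 5 9 9
j→5, i→6; i≥j, return j=5. arr = 5 5 5 5 5 5 9 9

2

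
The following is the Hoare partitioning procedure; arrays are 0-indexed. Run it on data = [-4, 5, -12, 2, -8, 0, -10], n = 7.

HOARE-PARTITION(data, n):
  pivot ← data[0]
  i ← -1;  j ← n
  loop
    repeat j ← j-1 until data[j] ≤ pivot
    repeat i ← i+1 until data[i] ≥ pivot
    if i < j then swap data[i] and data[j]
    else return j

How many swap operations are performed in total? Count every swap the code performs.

pivot=-4
j stops at 6 (-10), i stops at 0 (-4); swap ⇒ [-10, 5, -12, 2, -8, 0, -4]
j stops at 4 (-8), i stops at 1 (5); swap ⇒ [-10, -8, -12, 2, 5, 0, -4]
j stops at 2, i stops at 3; i≥j ⇒ return 2. data=[-10, -8, -12, 2, 5, 0, -4]

2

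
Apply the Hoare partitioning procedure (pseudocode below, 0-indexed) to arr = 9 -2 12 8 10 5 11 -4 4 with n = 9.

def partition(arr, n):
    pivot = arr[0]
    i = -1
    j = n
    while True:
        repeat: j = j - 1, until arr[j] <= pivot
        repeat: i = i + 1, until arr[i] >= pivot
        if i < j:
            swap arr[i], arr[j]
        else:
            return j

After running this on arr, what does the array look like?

4 -2 -4 8 5 10 11 12 9

pivot = arr[0] = 9; i = -1, j = 9
j→8 (arr[8]=4≤9), i→0 (arr[0]=9≥9); i<j, swap → 4 -2 12 8 10 5 11 -4 9
j→7 (arr[7]=-4≤9), i→2 (arr[2]=12≥9); i<j, swap → 4 -2 -4 8 10 5 11 12 9
j→5 (arr[5]=5≤9), i→4 (arr[4]=10≥9); i<j, swap → 4 -2 -4 8 5 10 11 12 9
j→4, i→5; i≥j, return j=4. arr = 4 -2 -4 8 5 10 11 12 9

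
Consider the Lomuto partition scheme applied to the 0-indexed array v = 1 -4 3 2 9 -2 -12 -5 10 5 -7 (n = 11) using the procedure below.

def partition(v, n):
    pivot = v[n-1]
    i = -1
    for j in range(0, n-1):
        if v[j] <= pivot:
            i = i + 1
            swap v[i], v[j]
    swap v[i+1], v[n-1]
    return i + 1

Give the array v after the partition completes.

-12 -7 3 2 9 -2 1 -5 10 5 -4

pivot = v[10] = -7; i = -1
j=0: v[0]=1 > -7 → no swap
j=1: v[1]=-4 > -7 → no swap
j=2: v[2]=3 > -7 → no swap
j=3: v[3]=2 > -7 → no swap
j=4: v[4]=9 > -7 → no swap
j=5: v[5]=-2 > -7 → no swap
j=6: v[6]=-12 ≤ -7 → i=0, swap v[0],v[6] → -12 -4 3 2 9 -2 1 -5 10 5 -7
j=7: v[7]=-5 > -7 → no swap
j=8: v[8]=10 > -7 → no swap
j=9: v[9]=5 > -7 → no swap
final swap v[1],v[10] → -12 -7 3 2 9 -2 1 -5 10 5 -4; return 1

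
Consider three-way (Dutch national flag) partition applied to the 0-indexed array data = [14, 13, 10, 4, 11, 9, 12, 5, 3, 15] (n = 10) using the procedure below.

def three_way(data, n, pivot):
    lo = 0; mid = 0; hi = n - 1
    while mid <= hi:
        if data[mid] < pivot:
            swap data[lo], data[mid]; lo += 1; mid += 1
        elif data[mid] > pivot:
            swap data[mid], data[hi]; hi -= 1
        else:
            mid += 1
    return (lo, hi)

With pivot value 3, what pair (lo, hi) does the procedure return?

(0, 0)

pivot = 3; lo=0, mid=0, hi=9
data[mid]=14>3: swap data[0],data[9]; hi=8 → [15, 13, 10, 4, 11, 9, 12, 5, 3, 14]
data[mid]=15>3: swap data[0],data[8]; hi=7 → [3, 13, 10, 4, 11, 9, 12, 5, 15, 14]
data[mid]=3=3: mid=1
data[mid]=13>3: swap data[1],data[7]; hi=6 → [3, 5, 10, 4, 11, 9, 12, 13, 15, 14]
data[mid]=5>3: swap data[1],data[6]; hi=5 → [3, 12, 10, 4, 11, 9, 5, 13, 15, 14]
data[mid]=12>3: swap data[1],data[5]; hi=4 → [3, 9, 10, 4, 11, 12, 5, 13, 15, 14]
data[mid]=9>3: swap data[1],data[4]; hi=3 → [3, 11, 10, 4, 9, 12, 5, 13, 15, 14]
data[mid]=11>3: swap data[1],data[3]; hi=2 → [3, 4, 10, 11, 9, 12, 5, 13, 15, 14]
data[mid]=4>3: swap data[1],data[2]; hi=1 → [3, 10, 4, 11, 9, 12, 5, 13, 15, 14]
data[mid]=10>3: swap data[1],data[1]; hi=0 → [3, 10, 4, 11, 9, 12, 5, 13, 15, 14]
end: lo=0, hi=0; data = [3, 10, 4, 11, 9, 12, 5, 13, 15, 14]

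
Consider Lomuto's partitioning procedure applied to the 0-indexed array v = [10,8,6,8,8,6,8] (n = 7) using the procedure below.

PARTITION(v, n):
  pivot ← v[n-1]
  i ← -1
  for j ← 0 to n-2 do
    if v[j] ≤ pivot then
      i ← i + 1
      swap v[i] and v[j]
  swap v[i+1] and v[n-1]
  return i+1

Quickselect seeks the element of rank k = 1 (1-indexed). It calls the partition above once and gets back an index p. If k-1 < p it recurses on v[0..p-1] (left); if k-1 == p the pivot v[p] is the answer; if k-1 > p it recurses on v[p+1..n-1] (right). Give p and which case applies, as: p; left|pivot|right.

5; left

pivot = v[6] = 8; i = -1
j=0: v[0]=10 > 8 → no swap
j=1: v[1]=8 ≤ 8 → i=0, swap v[0],v[1] → [8,10,6,8,8,6,8]
j=2: v[2]=6 ≤ 8 → i=1, swap v[1],v[2] → [8,6,10,8,8,6,8]
j=3: v[3]=8 ≤ 8 → i=2, swap v[2],v[3] → [8,6,8,10,8,6,8]
j=4: v[4]=8 ≤ 8 → i=3, swap v[3],v[4] → [8,6,8,8,10,6,8]
j=5: v[5]=6 ≤ 8 → i=4, swap v[4],v[5] → [8,6,8,8,6,10,8]
final swap v[5],v[6] → [8,6,8,8,6,8,10]; return 5
p = 5; k-1 = 0 < 5 ⇒ left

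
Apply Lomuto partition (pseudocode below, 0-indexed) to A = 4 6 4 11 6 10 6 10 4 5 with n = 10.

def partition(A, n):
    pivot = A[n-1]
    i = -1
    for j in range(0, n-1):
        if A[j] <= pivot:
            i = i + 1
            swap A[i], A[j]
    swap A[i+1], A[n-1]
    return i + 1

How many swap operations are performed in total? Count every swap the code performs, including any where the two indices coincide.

pivot = A[9] = 5; i = -1
j=0: A[0]=4 ≤ 5 → i=0, swap A[0],A[0] (no change) → 4 6 4 11 6 10 6 10 4 5
j=1: A[1]=6 > 5 → no swap
j=2: A[2]=4 ≤ 5 → i=1, swap A[1],A[2] → 4 4 6 11 6 10 6 10 4 5
j=3: A[3]=11 > 5 → no swap
j=4: A[4]=6 > 5 → no swap
j=5: A[5]=10 > 5 → no swap
j=6: A[6]=6 > 5 → no swap
j=7: A[7]=10 > 5 → no swap
j=8: A[8]=4 ≤ 5 → i=2, swap A[2],A[8] → 4 4 4 11 6 10 6 10 6 5
final swap A[3],A[9] → 4 4 4 5 6 10 6 10 6 11; return 3

4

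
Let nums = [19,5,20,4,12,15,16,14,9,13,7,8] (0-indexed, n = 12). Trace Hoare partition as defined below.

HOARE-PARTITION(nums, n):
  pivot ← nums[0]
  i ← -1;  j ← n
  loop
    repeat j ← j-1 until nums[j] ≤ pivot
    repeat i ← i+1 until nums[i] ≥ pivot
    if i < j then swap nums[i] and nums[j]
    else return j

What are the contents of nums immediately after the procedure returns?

pivot=19
j stops at 11 (8), i stops at 0 (19); swap ⇒ [8,5,20,4,12,15,16,14,9,13,7,19]
j stops at 10 (7), i stops at 2 (20); swap ⇒ [8,5,7,4,12,15,16,14,9,13,20,19]
j stops at 9, i stops at 10; i≥j ⇒ return 9. nums=[8,5,7,4,12,15,16,14,9,13,20,19]

[8,5,7,4,12,15,16,14,9,13,20,19]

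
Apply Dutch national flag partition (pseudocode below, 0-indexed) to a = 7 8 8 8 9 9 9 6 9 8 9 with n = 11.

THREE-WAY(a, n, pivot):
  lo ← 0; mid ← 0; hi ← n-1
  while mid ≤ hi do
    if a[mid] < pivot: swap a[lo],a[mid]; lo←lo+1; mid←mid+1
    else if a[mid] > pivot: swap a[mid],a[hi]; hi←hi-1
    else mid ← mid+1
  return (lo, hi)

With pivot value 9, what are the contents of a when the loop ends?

lo=0 mid=0 hi=10
7<9: swap(0,0), lo=1 mid=1 ⇒ 7 8 8 8 9 9 9 6 9 8 9
8<9: swap(1,1), lo=2 mid=2 ⇒ 7 8 8 8 9 9 9 6 9 8 9
8<9: swap(2,2), lo=3 mid=3 ⇒ 7 8 8 8 9 9 9 6 9 8 9
8<9: swap(3,3), lo=4 mid=4 ⇒ 7 8 8 8 9 9 9 6 9 8 9
9=9: mid=5
9=9: mid=6
9=9: mid=7
6<9: swap(4,7), lo=5 mid=8 ⇒ 7 8 8 8 6 9 9 9 9 8 9
9=9: mid=9
8<9: swap(5,9), lo=6 mid=10 ⇒ 7 8 8 8 6 8 9 9 9 9 9
9=9: mid=11
done. lo=6 hi=10; a=7 8 8 8 6 8 9 9 9 9 9

7 8 8 8 6 8 9 9 9 9 9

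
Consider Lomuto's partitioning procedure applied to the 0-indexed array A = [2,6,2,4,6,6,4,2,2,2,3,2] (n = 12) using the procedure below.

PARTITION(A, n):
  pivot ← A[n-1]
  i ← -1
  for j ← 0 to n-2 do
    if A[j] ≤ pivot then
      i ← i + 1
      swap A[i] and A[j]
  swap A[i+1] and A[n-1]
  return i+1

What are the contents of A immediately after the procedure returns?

pivot=2, i=-1
j=0: 2≤2, i=0, swap(0,0) ⇒ [2,6,2,4,6,6,4,2,2,2,3,2]
j=1: 6>2, skip
j=2: 2≤2, i=1, swap(1,2) ⇒ [2,2,6,4,6,6,4,2,2,2,3,2]
j=3: 4>2, skip
j=4: 6>2, skip
j=5: 6>2, skip
j=6: 4>2, skip
j=7: 2≤2, i=2, swap(2,7) ⇒ [2,2,2,4,6,6,4,6,2,2,3,2]
j=8: 2≤2, i=3, swap(3,8) ⇒ [2,2,2,2,6,6,4,6,4,2,3,2]
j=9: 2≤2, i=4, swap(4,9) ⇒ [2,2,2,2,2,6,4,6,4,6,3,2]
j=10: 3>2, skip
swap(5,11) ⇒ [2,2,2,2,2,2,4,6,4,6,3,6]; return 5

[2,2,2,2,2,2,4,6,4,6,3,6]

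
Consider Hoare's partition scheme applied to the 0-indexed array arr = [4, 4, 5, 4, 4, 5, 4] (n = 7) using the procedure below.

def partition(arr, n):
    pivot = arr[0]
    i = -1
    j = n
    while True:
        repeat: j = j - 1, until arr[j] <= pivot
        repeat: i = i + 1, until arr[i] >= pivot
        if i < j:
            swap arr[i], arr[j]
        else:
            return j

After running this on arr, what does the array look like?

[4, 4, 4, 5, 4, 5, 4]

pivot=4
j stops at 6 (4), i stops at 0 (4); swap ⇒ [4, 4, 5, 4, 4, 5, 4]
j stops at 4 (4), i stops at 1 (4); swap ⇒ [4, 4, 5, 4, 4, 5, 4]
j stops at 3 (4), i stops at 2 (5); swap ⇒ [4, 4, 4, 5, 4, 5, 4]
j stops at 2, i stops at 3; i≥j ⇒ return 2. arr=[4, 4, 4, 5, 4, 5, 4]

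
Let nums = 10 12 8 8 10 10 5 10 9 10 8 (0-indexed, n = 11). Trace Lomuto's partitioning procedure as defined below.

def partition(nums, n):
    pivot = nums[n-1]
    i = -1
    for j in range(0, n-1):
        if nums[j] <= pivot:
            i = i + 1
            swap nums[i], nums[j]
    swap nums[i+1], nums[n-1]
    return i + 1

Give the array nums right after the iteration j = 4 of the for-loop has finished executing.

pivot=8, i=-1
j=0: 10>8, skip
j=1: 12>8, skip
j=2: 8≤8, i=0, swap(0,2) ⇒ 8 12 10 8 10 10 5 10 9 10 8
j=3: 8≤8, i=1, swap(1,3) ⇒ 8 8 10 12 10 10 5 10 9 10 8
j=4: 10>8, skip
(after j=4) nums = 8 8 10 12 10 10 5 10 9 10 8

8 8 10 12 10 10 5 10 9 10 8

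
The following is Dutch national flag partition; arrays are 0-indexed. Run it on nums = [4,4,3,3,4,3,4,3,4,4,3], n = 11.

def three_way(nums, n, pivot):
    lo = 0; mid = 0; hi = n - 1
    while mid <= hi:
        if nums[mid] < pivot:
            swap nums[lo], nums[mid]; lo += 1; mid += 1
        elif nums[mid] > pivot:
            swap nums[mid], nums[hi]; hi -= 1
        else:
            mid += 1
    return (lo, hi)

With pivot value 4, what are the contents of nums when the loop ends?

lo=0 mid=0 hi=10
4=4: mid=1
4=4: mid=2
3<4: swap(0,2), lo=1 mid=3 ⇒ [3,4,4,3,4,3,4,3,4,4,3]
3<4: swap(1,3), lo=2 mid=4 ⇒ [3,3,4,4,4,3,4,3,4,4,3]
4=4: mid=5
3<4: swap(2,5), lo=3 mid=6 ⇒ [3,3,3,4,4,4,4,3,4,4,3]
4=4: mid=7
3<4: swap(3,7), lo=4 mid=8 ⇒ [3,3,3,3,4,4,4,4,4,4,3]
4=4: mid=9
4=4: mid=10
3<4: swap(4,10), lo=5 mid=11 ⇒ [3,3,3,3,3,4,4,4,4,4,4]
done. lo=5 hi=10; nums=[3,3,3,3,3,4,4,4,4,4,4]

[3,3,3,3,3,4,4,4,4,4,4]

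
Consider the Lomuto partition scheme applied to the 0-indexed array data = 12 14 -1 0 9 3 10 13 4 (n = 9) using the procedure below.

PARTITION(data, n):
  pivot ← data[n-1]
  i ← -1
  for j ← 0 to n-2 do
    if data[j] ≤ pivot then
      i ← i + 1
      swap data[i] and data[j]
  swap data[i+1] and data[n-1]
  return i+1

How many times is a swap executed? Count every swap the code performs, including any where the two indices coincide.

pivot = data[8] = 4; i = -1
j=0: data[0]=12 > 4 → no swap
j=1: data[1]=14 > 4 → no swap
j=2: data[2]=-1 ≤ 4 → i=0, swap data[0],data[2] → -1 14 12 0 9 3 10 13 4
j=3: data[3]=0 ≤ 4 → i=1, swap data[1],data[3] → -1 0 12 14 9 3 10 13 4
j=4: data[4]=9 > 4 → no swap
j=5: data[5]=3 ≤ 4 → i=2, swap data[2],data[5] → -1 0 3 14 9 12 10 13 4
j=6: data[6]=10 > 4 → no swap
j=7: data[7]=13 > 4 → no swap
final swap data[3],data[8] → -1 0 3 4 9 12 10 13 14; return 3

4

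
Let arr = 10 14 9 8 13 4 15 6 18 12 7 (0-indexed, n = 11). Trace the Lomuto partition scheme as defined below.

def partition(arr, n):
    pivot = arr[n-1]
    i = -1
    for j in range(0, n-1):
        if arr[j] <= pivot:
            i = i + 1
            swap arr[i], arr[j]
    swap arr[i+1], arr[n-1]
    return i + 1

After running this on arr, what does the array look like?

pivot = arr[10] = 7; i = -1
j=0: arr[0]=10 > 7 → no swap
j=1: arr[1]=14 > 7 → no swap
j=2: arr[2]=9 > 7 → no swap
j=3: arr[3]=8 > 7 → no swap
j=4: arr[4]=13 > 7 → no swap
j=5: arr[5]=4 ≤ 7 → i=0, swap arr[0],arr[5] → 4 14 9 8 13 10 15 6 18 12 7
j=6: arr[6]=15 > 7 → no swap
j=7: arr[7]=6 ≤ 7 → i=1, swap arr[1],arr[7] → 4 6 9 8 13 10 15 14 18 12 7
j=8: arr[8]=18 > 7 → no swap
j=9: arr[9]=12 > 7 → no swap
final swap arr[2],arr[10] → 4 6 7 8 13 10 15 14 18 12 9; return 2

4 6 7 8 13 10 15 14 18 12 9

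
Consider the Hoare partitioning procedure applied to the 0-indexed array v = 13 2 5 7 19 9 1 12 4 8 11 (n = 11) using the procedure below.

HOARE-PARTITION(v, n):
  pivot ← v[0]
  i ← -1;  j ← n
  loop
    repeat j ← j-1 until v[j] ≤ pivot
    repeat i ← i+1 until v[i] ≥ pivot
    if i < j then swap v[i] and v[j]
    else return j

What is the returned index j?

pivot = v[0] = 13; i = -1, j = 11
j→10 (v[10]=11≤13), i→0 (v[0]=13≥13); i<j, swap → 11 2 5 7 19 9 1 12 4 8 13
j→9 (v[9]=8≤13), i→4 (v[4]=19≥13); i<j, swap → 11 2 5 7 8 9 1 12 4 19 13
j→8, i→9; i≥j, return j=8. v = 11 2 5 7 8 9 1 12 4 19 13

8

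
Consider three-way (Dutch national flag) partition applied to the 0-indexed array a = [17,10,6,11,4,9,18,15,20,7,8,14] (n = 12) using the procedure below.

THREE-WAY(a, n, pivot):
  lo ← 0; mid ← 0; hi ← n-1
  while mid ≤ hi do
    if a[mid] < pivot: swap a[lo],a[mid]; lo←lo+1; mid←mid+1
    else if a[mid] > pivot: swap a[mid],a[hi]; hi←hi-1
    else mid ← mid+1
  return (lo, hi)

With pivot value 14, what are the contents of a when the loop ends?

pivot = 14; lo=0, mid=0, hi=11
a[mid]=17>14: swap a[0],a[11]; hi=10 → [14,10,6,11,4,9,18,15,20,7,8,17]
a[mid]=14=14: mid=1
a[mid]=10<14: swap a[0],a[1]; lo=1,mid=2 → [10,14,6,11,4,9,18,15,20,7,8,17]
a[mid]=6<14: swap a[1],a[2]; lo=2,mid=3 → [10,6,14,11,4,9,18,15,20,7,8,17]
a[mid]=11<14: swap a[2],a[3]; lo=3,mid=4 → [10,6,11,14,4,9,18,15,20,7,8,17]
a[mid]=4<14: swap a[3],a[4]; lo=4,mid=5 → [10,6,11,4,14,9,18,15,20,7,8,17]
a[mid]=9<14: swap a[4],a[5]; lo=5,mid=6 → [10,6,11,4,9,14,18,15,20,7,8,17]
a[mid]=18>14: swap a[6],a[10]; hi=9 → [10,6,11,4,9,14,8,15,20,7,18,17]
a[mid]=8<14: swap a[5],a[6]; lo=6,mid=7 → [10,6,11,4,9,8,14,15,20,7,18,17]
a[mid]=15>14: swap a[7],a[9]; hi=8 → [10,6,11,4,9,8,14,7,20,15,18,17]
a[mid]=7<14: swap a[6],a[7]; lo=7,mid=8 → [10,6,11,4,9,8,7,14,20,15,18,17]
a[mid]=20>14: swap a[8],a[8]; hi=7 → [10,6,11,4,9,8,7,14,20,15,18,17]
end: lo=7, hi=7; a = [10,6,11,4,9,8,7,14,20,15,18,17]

[10,6,11,4,9,8,7,14,20,15,18,17]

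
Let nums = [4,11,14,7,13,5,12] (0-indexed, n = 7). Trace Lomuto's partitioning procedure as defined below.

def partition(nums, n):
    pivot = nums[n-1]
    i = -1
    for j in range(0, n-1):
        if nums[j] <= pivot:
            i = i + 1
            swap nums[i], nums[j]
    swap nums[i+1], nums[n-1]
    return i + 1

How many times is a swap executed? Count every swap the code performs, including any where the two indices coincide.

5

pivot = nums[6] = 12; i = -1
j=0: nums[0]=4 ≤ 12 → i=0, swap nums[0],nums[0] (no change) → [4,11,14,7,13,5,12]
j=1: nums[1]=11 ≤ 12 → i=1, swap nums[1],nums[1] (no change) → [4,11,14,7,13,5,12]
j=2: nums[2]=14 > 12 → no swap
j=3: nums[3]=7 ≤ 12 → i=2, swap nums[2],nums[3] → [4,11,7,14,13,5,12]
j=4: nums[4]=13 > 12 → no swap
j=5: nums[5]=5 ≤ 12 → i=3, swap nums[3],nums[5] → [4,11,7,5,13,14,12]
final swap nums[4],nums[6] → [4,11,7,5,12,14,13]; return 4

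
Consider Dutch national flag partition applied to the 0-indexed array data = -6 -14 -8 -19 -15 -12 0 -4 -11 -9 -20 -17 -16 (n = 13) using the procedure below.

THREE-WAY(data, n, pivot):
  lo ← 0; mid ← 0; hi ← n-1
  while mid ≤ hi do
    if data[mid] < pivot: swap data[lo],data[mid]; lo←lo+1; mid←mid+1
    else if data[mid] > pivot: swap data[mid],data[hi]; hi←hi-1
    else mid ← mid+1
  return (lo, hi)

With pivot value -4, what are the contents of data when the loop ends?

lo=0 mid=0 hi=12
-6<-4: swap(0,0), lo=1 mid=1 ⇒ -6 -14 -8 -19 -15 -12 0 -4 -11 -9 -20 -17 -16
-14<-4: swap(1,1), lo=2 mid=2 ⇒ -6 -14 -8 -19 -15 -12 0 -4 -11 -9 -20 -17 -16
-8<-4: swap(2,2), lo=3 mid=3 ⇒ -6 -14 -8 -19 -15 -12 0 -4 -11 -9 -20 -17 -16
-19<-4: swap(3,3), lo=4 mid=4 ⇒ -6 -14 -8 -19 -15 -12 0 -4 -11 -9 -20 -17 -16
-15<-4: swap(4,4), lo=5 mid=5 ⇒ -6 -14 -8 -19 -15 -12 0 -4 -11 -9 -20 -17 -16
-12<-4: swap(5,5), lo=6 mid=6 ⇒ -6 -14 -8 -19 -15 -12 0 -4 -11 -9 -20 -17 -16
0>-4: swap(6,12), hi=11 ⇒ -6 -14 -8 -19 -15 -12 -16 -4 -11 -9 -20 -17 0
-16<-4: swap(6,6), lo=7 mid=7 ⇒ -6 -14 -8 -19 -15 -12 -16 -4 -11 -9 -20 -17 0
-4=-4: mid=8
-11<-4: swap(7,8), lo=8 mid=9 ⇒ -6 -14 -8 -19 -15 -12 -16 -11 -4 -9 -20 -17 0
-9<-4: swap(8,9), lo=9 mid=10 ⇒ -6 -14 -8 -19 -15 -12 -16 -11 -9 -4 -20 -17 0
-20<-4: swap(9,10), lo=10 mid=11 ⇒ -6 -14 -8 -19 -15 -12 -16 -11 -9 -20 -4 -17 0
-17<-4: swap(10,11), lo=11 mid=12 ⇒ -6 -14 -8 -19 -15 -12 -16 -11 -9 -20 -17 -4 0
done. lo=11 hi=11; data=-6 -14 -8 -19 -15 -12 -16 -11 -9 -20 -17 -4 0

-6 -14 -8 -19 -15 -12 -16 -11 -9 -20 -17 -4 0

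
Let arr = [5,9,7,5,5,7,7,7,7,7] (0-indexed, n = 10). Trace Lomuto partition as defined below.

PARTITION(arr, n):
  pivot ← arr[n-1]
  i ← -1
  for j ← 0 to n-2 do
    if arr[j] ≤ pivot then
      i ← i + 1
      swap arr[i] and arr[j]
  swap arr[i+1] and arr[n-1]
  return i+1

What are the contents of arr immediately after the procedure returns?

[5,7,5,5,7,7,7,7,7,9]

pivot=7, i=-1
j=0: 5≤7, i=0, swap(0,0) ⇒ [5,9,7,5,5,7,7,7,7,7]
j=1: 9>7, skip
j=2: 7≤7, i=1, swap(1,2) ⇒ [5,7,9,5,5,7,7,7,7,7]
j=3: 5≤7, i=2, swap(2,3) ⇒ [5,7,5,9,5,7,7,7,7,7]
j=4: 5≤7, i=3, swap(3,4) ⇒ [5,7,5,5,9,7,7,7,7,7]
j=5: 7≤7, i=4, swap(4,5) ⇒ [5,7,5,5,7,9,7,7,7,7]
j=6: 7≤7, i=5, swap(5,6) ⇒ [5,7,5,5,7,7,9,7,7,7]
j=7: 7≤7, i=6, swap(6,7) ⇒ [5,7,5,5,7,7,7,9,7,7]
j=8: 7≤7, i=7, swap(7,8) ⇒ [5,7,5,5,7,7,7,7,9,7]
swap(8,9) ⇒ [5,7,5,5,7,7,7,7,7,9]; return 8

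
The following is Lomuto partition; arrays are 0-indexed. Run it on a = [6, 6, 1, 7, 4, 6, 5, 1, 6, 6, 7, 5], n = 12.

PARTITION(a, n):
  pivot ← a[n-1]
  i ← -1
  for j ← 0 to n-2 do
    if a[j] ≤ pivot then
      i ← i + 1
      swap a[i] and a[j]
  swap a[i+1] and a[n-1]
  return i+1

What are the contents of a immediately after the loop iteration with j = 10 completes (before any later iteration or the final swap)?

pivot = a[11] = 5; i = -1
j=0: a[0]=6 > 5 → no swap
j=1: a[1]=6 > 5 → no swap
j=2: a[2]=1 ≤ 5 → i=0, swap a[0],a[2] → [1, 6, 6, 7, 4, 6, 5, 1, 6, 6, 7, 5]
j=3: a[3]=7 > 5 → no swap
j=4: a[4]=4 ≤ 5 → i=1, swap a[1],a[4] → [1, 4, 6, 7, 6, 6, 5, 1, 6, 6, 7, 5]
j=5: a[5]=6 > 5 → no swap
j=6: a[6]=5 ≤ 5 → i=2, swap a[2],a[6] → [1, 4, 5, 7, 6, 6, 6, 1, 6, 6, 7, 5]
j=7: a[7]=1 ≤ 5 → i=3, swap a[3],a[7] → [1, 4, 5, 1, 6, 6, 6, 7, 6, 6, 7, 5]
j=8: a[8]=6 > 5 → no swap
j=9: a[9]=6 > 5 → no swap
j=10: a[10]=7 > 5 → no swap
(after j=10) a = [1, 4, 5, 1, 6, 6, 6, 7, 6, 6, 7, 5]

[1, 4, 5, 1, 6, 6, 6, 7, 6, 6, 7, 5]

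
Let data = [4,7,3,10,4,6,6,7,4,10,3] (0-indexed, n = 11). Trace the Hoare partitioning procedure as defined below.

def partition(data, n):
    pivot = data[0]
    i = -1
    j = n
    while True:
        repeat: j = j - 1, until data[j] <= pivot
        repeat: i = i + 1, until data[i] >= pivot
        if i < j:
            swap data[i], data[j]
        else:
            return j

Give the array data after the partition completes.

[3,4,3,4,10,6,6,7,7,10,4]

pivot = data[0] = 4; i = -1, j = 11
j→10 (data[10]=3≤4), i→0 (data[0]=4≥4); i<j, swap → [3,7,3,10,4,6,6,7,4,10,4]
j→8 (data[8]=4≤4), i→1 (data[1]=7≥4); i<j, swap → [3,4,3,10,4,6,6,7,7,10,4]
j→4 (data[4]=4≤4), i→3 (data[3]=10≥4); i<j, swap → [3,4,3,4,10,6,6,7,7,10,4]
j→3, i→4; i≥j, return j=3. data = [3,4,3,4,10,6,6,7,7,10,4]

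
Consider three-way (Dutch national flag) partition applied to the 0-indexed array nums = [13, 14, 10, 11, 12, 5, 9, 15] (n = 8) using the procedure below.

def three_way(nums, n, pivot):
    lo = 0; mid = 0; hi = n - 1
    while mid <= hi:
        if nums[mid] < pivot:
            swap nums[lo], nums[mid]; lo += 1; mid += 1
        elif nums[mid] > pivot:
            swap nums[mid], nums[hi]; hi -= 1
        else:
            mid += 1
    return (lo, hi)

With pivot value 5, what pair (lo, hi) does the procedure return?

pivot = 5; lo=0, mid=0, hi=7
nums[mid]=13>5: swap nums[0],nums[7]; hi=6 → [15, 14, 10, 11, 12, 5, 9, 13]
nums[mid]=15>5: swap nums[0],nums[6]; hi=5 → [9, 14, 10, 11, 12, 5, 15, 13]
nums[mid]=9>5: swap nums[0],nums[5]; hi=4 → [5, 14, 10, 11, 12, 9, 15, 13]
nums[mid]=5=5: mid=1
nums[mid]=14>5: swap nums[1],nums[4]; hi=3 → [5, 12, 10, 11, 14, 9, 15, 13]
nums[mid]=12>5: swap nums[1],nums[3]; hi=2 → [5, 11, 10, 12, 14, 9, 15, 13]
nums[mid]=11>5: swap nums[1],nums[2]; hi=1 → [5, 10, 11, 12, 14, 9, 15, 13]
nums[mid]=10>5: swap nums[1],nums[1]; hi=0 → [5, 10, 11, 12, 14, 9, 15, 13]
end: lo=0, hi=0; nums = [5, 10, 11, 12, 14, 9, 15, 13]

(0, 0)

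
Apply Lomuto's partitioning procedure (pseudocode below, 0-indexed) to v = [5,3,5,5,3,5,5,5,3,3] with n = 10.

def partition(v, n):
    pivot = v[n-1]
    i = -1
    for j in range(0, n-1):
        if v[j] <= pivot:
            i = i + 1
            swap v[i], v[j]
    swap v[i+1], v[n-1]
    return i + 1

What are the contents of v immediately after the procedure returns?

[3,3,3,3,5,5,5,5,5,5]

pivot = v[9] = 3; i = -1
j=0: v[0]=5 > 3 → no swap
j=1: v[1]=3 ≤ 3 → i=0, swap v[0],v[1] → [3,5,5,5,3,5,5,5,3,3]
j=2: v[2]=5 > 3 → no swap
j=3: v[3]=5 > 3 → no swap
j=4: v[4]=3 ≤ 3 → i=1, swap v[1],v[4] → [3,3,5,5,5,5,5,5,3,3]
j=5: v[5]=5 > 3 → no swap
j=6: v[6]=5 > 3 → no swap
j=7: v[7]=5 > 3 → no swap
j=8: v[8]=3 ≤ 3 → i=2, swap v[2],v[8] → [3,3,3,5,5,5,5,5,5,3]
final swap v[3],v[9] → [3,3,3,3,5,5,5,5,5,5]; return 3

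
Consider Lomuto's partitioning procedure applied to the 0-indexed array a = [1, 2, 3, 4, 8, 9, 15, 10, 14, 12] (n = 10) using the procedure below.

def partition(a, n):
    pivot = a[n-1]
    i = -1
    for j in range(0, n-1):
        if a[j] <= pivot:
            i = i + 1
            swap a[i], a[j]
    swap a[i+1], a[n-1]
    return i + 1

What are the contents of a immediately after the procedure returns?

pivot = a[9] = 12; i = -1
j=0: a[0]=1 ≤ 12 → i=0, swap a[0],a[0] (no change) → [1, 2, 3, 4, 8, 9, 15, 10, 14, 12]
j=1: a[1]=2 ≤ 12 → i=1, swap a[1],a[1] (no change) → [1, 2, 3, 4, 8, 9, 15, 10, 14, 12]
j=2: a[2]=3 ≤ 12 → i=2, swap a[2],a[2] (no change) → [1, 2, 3, 4, 8, 9, 15, 10, 14, 12]
j=3: a[3]=4 ≤ 12 → i=3, swap a[3],a[3] (no change) → [1, 2, 3, 4, 8, 9, 15, 10, 14, 12]
j=4: a[4]=8 ≤ 12 → i=4, swap a[4],a[4] (no change) → [1, 2, 3, 4, 8, 9, 15, 10, 14, 12]
j=5: a[5]=9 ≤ 12 → i=5, swap a[5],a[5] (no change) → [1, 2, 3, 4, 8, 9, 15, 10, 14, 12]
j=6: a[6]=15 > 12 → no swap
j=7: a[7]=10 ≤ 12 → i=6, swap a[6],a[7] → [1, 2, 3, 4, 8, 9, 10, 15, 14, 12]
j=8: a[8]=14 > 12 → no swap
final swap a[7],a[9] → [1, 2, 3, 4, 8, 9, 10, 12, 14, 15]; return 7

[1, 2, 3, 4, 8, 9, 10, 12, 14, 15]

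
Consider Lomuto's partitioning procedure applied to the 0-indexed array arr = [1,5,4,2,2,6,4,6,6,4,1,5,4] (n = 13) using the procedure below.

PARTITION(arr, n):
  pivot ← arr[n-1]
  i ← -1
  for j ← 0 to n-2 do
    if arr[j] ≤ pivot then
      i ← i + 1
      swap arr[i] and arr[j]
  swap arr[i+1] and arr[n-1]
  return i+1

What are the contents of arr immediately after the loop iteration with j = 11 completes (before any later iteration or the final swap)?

pivot=4, i=-1
j=0: 1≤4, i=0, swap(0,0) ⇒ [1,5,4,2,2,6,4,6,6,4,1,5,4]
j=1: 5>4, skip
j=2: 4≤4, i=1, swap(1,2) ⇒ [1,4,5,2,2,6,4,6,6,4,1,5,4]
j=3: 2≤4, i=2, swap(2,3) ⇒ [1,4,2,5,2,6,4,6,6,4,1,5,4]
j=4: 2≤4, i=3, swap(3,4) ⇒ [1,4,2,2,5,6,4,6,6,4,1,5,4]
j=5: 6>4, skip
j=6: 4≤4, i=4, swap(4,6) ⇒ [1,4,2,2,4,6,5,6,6,4,1,5,4]
j=7: 6>4, skip
j=8: 6>4, skip
j=9: 4≤4, i=5, swap(5,9) ⇒ [1,4,2,2,4,4,5,6,6,6,1,5,4]
j=10: 1≤4, i=6, swap(6,10) ⇒ [1,4,2,2,4,4,1,6,6,6,5,5,4]
j=11: 5>4, skip
(after j=11) arr = [1,4,2,2,4,4,1,6,6,6,5,5,4]

[1,4,2,2,4,4,1,6,6,6,5,5,4]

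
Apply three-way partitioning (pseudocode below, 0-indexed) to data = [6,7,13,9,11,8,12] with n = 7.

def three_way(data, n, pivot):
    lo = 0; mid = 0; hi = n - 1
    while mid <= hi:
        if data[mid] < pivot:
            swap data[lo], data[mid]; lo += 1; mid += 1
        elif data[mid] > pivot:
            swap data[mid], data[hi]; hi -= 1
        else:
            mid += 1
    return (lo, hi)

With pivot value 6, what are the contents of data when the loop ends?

pivot = 6; lo=0, mid=0, hi=6
data[mid]=6=6: mid=1
data[mid]=7>6: swap data[1],data[6]; hi=5 → [6,12,13,9,11,8,7]
data[mid]=12>6: swap data[1],data[5]; hi=4 → [6,8,13,9,11,12,7]
data[mid]=8>6: swap data[1],data[4]; hi=3 → [6,11,13,9,8,12,7]
data[mid]=11>6: swap data[1],data[3]; hi=2 → [6,9,13,11,8,12,7]
data[mid]=9>6: swap data[1],data[2]; hi=1 → [6,13,9,11,8,12,7]
data[mid]=13>6: swap data[1],data[1]; hi=0 → [6,13,9,11,8,12,7]
end: lo=0, hi=0; data = [6,13,9,11,8,12,7]

[6,13,9,11,8,12,7]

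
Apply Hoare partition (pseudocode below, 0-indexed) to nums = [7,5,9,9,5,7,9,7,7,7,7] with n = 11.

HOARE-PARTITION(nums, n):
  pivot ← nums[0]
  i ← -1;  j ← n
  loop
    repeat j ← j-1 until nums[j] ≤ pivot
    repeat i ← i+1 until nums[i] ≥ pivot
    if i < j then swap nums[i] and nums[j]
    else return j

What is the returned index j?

5

pivot=7
j stops at 10 (7), i stops at 0 (7); swap ⇒ [7,5,9,9,5,7,9,7,7,7,7]
j stops at 9 (7), i stops at 2 (9); swap ⇒ [7,5,7,9,5,7,9,7,7,9,7]
j stops at 8 (7), i stops at 3 (9); swap ⇒ [7,5,7,7,5,7,9,7,9,9,7]
j stops at 7 (7), i stops at 5 (7); swap ⇒ [7,5,7,7,5,7,9,7,9,9,7]
j stops at 5, i stops at 6; i≥j ⇒ return 5. nums=[7,5,7,7,5,7,9,7,9,9,7]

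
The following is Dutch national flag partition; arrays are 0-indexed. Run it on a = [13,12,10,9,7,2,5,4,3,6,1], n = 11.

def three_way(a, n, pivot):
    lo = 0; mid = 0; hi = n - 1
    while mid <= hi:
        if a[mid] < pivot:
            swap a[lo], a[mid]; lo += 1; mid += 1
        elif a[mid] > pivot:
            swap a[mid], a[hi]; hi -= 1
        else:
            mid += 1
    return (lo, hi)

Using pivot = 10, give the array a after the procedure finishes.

lo=0 mid=0 hi=10
13>10: swap(0,10), hi=9 ⇒ [1,12,10,9,7,2,5,4,3,6,13]
1<10: swap(0,0), lo=1 mid=1 ⇒ [1,12,10,9,7,2,5,4,3,6,13]
12>10: swap(1,9), hi=8 ⇒ [1,6,10,9,7,2,5,4,3,12,13]
6<10: swap(1,1), lo=2 mid=2 ⇒ [1,6,10,9,7,2,5,4,3,12,13]
10=10: mid=3
9<10: swap(2,3), lo=3 mid=4 ⇒ [1,6,9,10,7,2,5,4,3,12,13]
7<10: swap(3,4), lo=4 mid=5 ⇒ [1,6,9,7,10,2,5,4,3,12,13]
2<10: swap(4,5), lo=5 mid=6 ⇒ [1,6,9,7,2,10,5,4,3,12,13]
5<10: swap(5,6), lo=6 mid=7 ⇒ [1,6,9,7,2,5,10,4,3,12,13]
4<10: swap(6,7), lo=7 mid=8 ⇒ [1,6,9,7,2,5,4,10,3,12,13]
3<10: swap(7,8), lo=8 mid=9 ⇒ [1,6,9,7,2,5,4,3,10,12,13]
done. lo=8 hi=8; a=[1,6,9,7,2,5,4,3,10,12,13]

[1,6,9,7,2,5,4,3,10,12,13]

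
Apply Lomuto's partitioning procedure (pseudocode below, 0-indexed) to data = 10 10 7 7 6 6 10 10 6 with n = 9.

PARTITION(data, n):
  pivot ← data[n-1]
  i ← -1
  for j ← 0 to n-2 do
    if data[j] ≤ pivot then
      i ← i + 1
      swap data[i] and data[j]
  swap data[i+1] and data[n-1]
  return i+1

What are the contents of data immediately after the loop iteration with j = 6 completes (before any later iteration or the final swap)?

pivot=6, i=-1
j=0: 10>6, skip
j=1: 10>6, skip
j=2: 7>6, skip
j=3: 7>6, skip
j=4: 6≤6, i=0, swap(0,4) ⇒ 6 10 7 7 10 6 10 10 6
j=5: 6≤6, i=1, swap(1,5) ⇒ 6 6 7 7 10 10 10 10 6
j=6: 10>6, skip
(after j=6) data = 6 6 7 7 10 10 10 10 6

6 6 7 7 10 10 10 10 6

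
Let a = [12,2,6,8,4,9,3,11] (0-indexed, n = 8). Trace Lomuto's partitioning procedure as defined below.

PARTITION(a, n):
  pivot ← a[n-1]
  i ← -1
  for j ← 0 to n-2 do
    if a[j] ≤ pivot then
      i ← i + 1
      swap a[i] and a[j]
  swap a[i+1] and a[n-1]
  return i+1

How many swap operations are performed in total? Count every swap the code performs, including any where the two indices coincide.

pivot=11, i=-1
j=0: 12>11, skip
j=1: 2≤11, i=0, swap(0,1) ⇒ [2,12,6,8,4,9,3,11]
j=2: 6≤11, i=1, swap(1,2) ⇒ [2,6,12,8,4,9,3,11]
j=3: 8≤11, i=2, swap(2,3) ⇒ [2,6,8,12,4,9,3,11]
j=4: 4≤11, i=3, swap(3,4) ⇒ [2,6,8,4,12,9,3,11]
j=5: 9≤11, i=4, swap(4,5) ⇒ [2,6,8,4,9,12,3,11]
j=6: 3≤11, i=5, swap(5,6) ⇒ [2,6,8,4,9,3,12,11]
swap(6,7) ⇒ [2,6,8,4,9,3,11,12]; return 6

7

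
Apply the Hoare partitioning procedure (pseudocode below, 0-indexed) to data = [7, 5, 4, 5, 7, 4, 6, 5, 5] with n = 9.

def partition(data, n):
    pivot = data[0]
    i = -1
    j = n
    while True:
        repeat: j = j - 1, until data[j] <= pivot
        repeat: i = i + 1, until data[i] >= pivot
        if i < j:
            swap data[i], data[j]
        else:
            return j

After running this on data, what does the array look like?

[5, 5, 4, 5, 5, 4, 6, 7, 7]

pivot=7
j stops at 8 (5), i stops at 0 (7); swap ⇒ [5, 5, 4, 5, 7, 4, 6, 5, 7]
j stops at 7 (5), i stops at 4 (7); swap ⇒ [5, 5, 4, 5, 5, 4, 6, 7, 7]
j stops at 6, i stops at 7; i≥j ⇒ return 6. data=[5, 5, 4, 5, 5, 4, 6, 7, 7]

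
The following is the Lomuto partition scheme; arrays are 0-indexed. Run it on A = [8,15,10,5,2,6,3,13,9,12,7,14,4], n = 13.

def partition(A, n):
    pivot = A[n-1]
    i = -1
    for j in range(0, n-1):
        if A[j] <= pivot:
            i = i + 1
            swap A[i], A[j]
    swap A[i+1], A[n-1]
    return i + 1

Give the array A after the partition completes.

[2,3,4,5,8,6,15,13,9,12,7,14,10]

pivot=4, i=-1
j=0: 8>4, skip
j=1: 15>4, skip
j=2: 10>4, skip
j=3: 5>4, skip
j=4: 2≤4, i=0, swap(0,4) ⇒ [2,15,10,5,8,6,3,13,9,12,7,14,4]
j=5: 6>4, skip
j=6: 3≤4, i=1, swap(1,6) ⇒ [2,3,10,5,8,6,15,13,9,12,7,14,4]
j=7: 13>4, skip
j=8: 9>4, skip
j=9: 12>4, skip
j=10: 7>4, skip
j=11: 14>4, skip
swap(2,12) ⇒ [2,3,4,5,8,6,15,13,9,12,7,14,10]; return 2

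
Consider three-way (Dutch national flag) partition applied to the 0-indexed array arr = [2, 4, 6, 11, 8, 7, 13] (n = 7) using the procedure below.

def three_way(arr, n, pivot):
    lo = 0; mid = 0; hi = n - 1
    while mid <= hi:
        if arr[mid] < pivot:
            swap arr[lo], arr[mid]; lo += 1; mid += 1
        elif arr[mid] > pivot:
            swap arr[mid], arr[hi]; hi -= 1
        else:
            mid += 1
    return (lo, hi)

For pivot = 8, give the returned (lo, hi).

(4, 4)

lo=0 mid=0 hi=6
2<8: swap(0,0), lo=1 mid=1 ⇒ [2, 4, 6, 11, 8, 7, 13]
4<8: swap(1,1), lo=2 mid=2 ⇒ [2, 4, 6, 11, 8, 7, 13]
6<8: swap(2,2), lo=3 mid=3 ⇒ [2, 4, 6, 11, 8, 7, 13]
11>8: swap(3,6), hi=5 ⇒ [2, 4, 6, 13, 8, 7, 11]
13>8: swap(3,5), hi=4 ⇒ [2, 4, 6, 7, 8, 13, 11]
7<8: swap(3,3), lo=4 mid=4 ⇒ [2, 4, 6, 7, 8, 13, 11]
8=8: mid=5
done. lo=4 hi=4; arr=[2, 4, 6, 7, 8, 13, 11]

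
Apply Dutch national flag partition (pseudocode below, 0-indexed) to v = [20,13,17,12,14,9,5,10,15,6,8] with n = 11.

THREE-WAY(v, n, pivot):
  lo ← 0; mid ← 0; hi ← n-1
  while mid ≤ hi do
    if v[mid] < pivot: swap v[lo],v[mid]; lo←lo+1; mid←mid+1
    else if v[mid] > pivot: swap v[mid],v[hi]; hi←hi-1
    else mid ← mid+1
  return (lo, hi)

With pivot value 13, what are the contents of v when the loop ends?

[8,6,12,10,9,5,13,15,14,17,20]

lo=0 mid=0 hi=10
20>13: swap(0,10), hi=9 ⇒ [8,13,17,12,14,9,5,10,15,6,20]
8<13: swap(0,0), lo=1 mid=1 ⇒ [8,13,17,12,14,9,5,10,15,6,20]
13=13: mid=2
17>13: swap(2,9), hi=8 ⇒ [8,13,6,12,14,9,5,10,15,17,20]
6<13: swap(1,2), lo=2 mid=3 ⇒ [8,6,13,12,14,9,5,10,15,17,20]
12<13: swap(2,3), lo=3 mid=4 ⇒ [8,6,12,13,14,9,5,10,15,17,20]
14>13: swap(4,8), hi=7 ⇒ [8,6,12,13,15,9,5,10,14,17,20]
15>13: swap(4,7), hi=6 ⇒ [8,6,12,13,10,9,5,15,14,17,20]
10<13: swap(3,4), lo=4 mid=5 ⇒ [8,6,12,10,13,9,5,15,14,17,20]
9<13: swap(4,5), lo=5 mid=6 ⇒ [8,6,12,10,9,13,5,15,14,17,20]
5<13: swap(5,6), lo=6 mid=7 ⇒ [8,6,12,10,9,5,13,15,14,17,20]
done. lo=6 hi=6; v=[8,6,12,10,9,5,13,15,14,17,20]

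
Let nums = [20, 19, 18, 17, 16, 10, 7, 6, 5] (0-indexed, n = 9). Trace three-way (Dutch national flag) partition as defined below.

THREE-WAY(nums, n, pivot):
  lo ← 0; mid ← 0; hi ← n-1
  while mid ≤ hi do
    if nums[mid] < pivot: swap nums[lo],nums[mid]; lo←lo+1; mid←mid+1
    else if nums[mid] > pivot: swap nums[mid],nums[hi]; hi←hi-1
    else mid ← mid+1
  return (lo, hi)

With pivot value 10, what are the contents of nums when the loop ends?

pivot = 10; lo=0, mid=0, hi=8
nums[mid]=20>10: swap nums[0],nums[8]; hi=7 → [5, 19, 18, 17, 16, 10, 7, 6, 20]
nums[mid]=5<10: swap nums[0],nums[0]; lo=1,mid=1 → [5, 19, 18, 17, 16, 10, 7, 6, 20]
nums[mid]=19>10: swap nums[1],nums[7]; hi=6 → [5, 6, 18, 17, 16, 10, 7, 19, 20]
nums[mid]=6<10: swap nums[1],nums[1]; lo=2,mid=2 → [5, 6, 18, 17, 16, 10, 7, 19, 20]
nums[mid]=18>10: swap nums[2],nums[6]; hi=5 → [5, 6, 7, 17, 16, 10, 18, 19, 20]
nums[mid]=7<10: swap nums[2],nums[2]; lo=3,mid=3 → [5, 6, 7, 17, 16, 10, 18, 19, 20]
nums[mid]=17>10: swap nums[3],nums[5]; hi=4 → [5, 6, 7, 10, 16, 17, 18, 19, 20]
nums[mid]=10=10: mid=4
nums[mid]=16>10: swap nums[4],nums[4]; hi=3 → [5, 6, 7, 10, 16, 17, 18, 19, 20]
end: lo=3, hi=3; nums = [5, 6, 7, 10, 16, 17, 18, 19, 20]

[5, 6, 7, 10, 16, 17, 18, 19, 20]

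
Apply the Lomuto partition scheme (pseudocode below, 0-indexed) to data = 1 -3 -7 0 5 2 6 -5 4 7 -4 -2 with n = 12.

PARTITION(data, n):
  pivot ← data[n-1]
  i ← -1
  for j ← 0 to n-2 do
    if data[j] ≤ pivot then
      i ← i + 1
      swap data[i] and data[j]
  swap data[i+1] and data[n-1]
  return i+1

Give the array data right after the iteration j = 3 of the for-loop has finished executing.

-3 -7 1 0 5 2 6 -5 4 7 -4 -2

pivot = data[11] = -2; i = -1
j=0: data[0]=1 > -2 → no swap
j=1: data[1]=-3 ≤ -2 → i=0, swap data[0],data[1] → -3 1 -7 0 5 2 6 -5 4 7 -4 -2
j=2: data[2]=-7 ≤ -2 → i=1, swap data[1],data[2] → -3 -7 1 0 5 2 6 -5 4 7 -4 -2
j=3: data[3]=0 > -2 → no swap
(after j=3) data = -3 -7 1 0 5 2 6 -5 4 7 -4 -2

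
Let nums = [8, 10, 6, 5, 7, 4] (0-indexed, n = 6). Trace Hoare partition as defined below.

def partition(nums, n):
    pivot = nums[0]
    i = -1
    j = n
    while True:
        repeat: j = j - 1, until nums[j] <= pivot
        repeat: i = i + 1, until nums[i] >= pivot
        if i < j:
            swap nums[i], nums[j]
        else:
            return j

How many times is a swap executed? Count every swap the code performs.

2

pivot=8
j stops at 5 (4), i stops at 0 (8); swap ⇒ [4, 10, 6, 5, 7, 8]
j stops at 4 (7), i stops at 1 (10); swap ⇒ [4, 7, 6, 5, 10, 8]
j stops at 3, i stops at 4; i≥j ⇒ return 3. nums=[4, 7, 6, 5, 10, 8]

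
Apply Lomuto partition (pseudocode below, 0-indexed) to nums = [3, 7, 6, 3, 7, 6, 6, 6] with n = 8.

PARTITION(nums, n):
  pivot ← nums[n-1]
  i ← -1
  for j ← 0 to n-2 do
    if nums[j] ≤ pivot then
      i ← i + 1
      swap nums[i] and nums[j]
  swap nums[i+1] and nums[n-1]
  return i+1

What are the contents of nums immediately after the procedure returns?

pivot = nums[7] = 6; i = -1
j=0: nums[0]=3 ≤ 6 → i=0, swap nums[0],nums[0] (no change) → [3, 7, 6, 3, 7, 6, 6, 6]
j=1: nums[1]=7 > 6 → no swap
j=2: nums[2]=6 ≤ 6 → i=1, swap nums[1],nums[2] → [3, 6, 7, 3, 7, 6, 6, 6]
j=3: nums[3]=3 ≤ 6 → i=2, swap nums[2],nums[3] → [3, 6, 3, 7, 7, 6, 6, 6]
j=4: nums[4]=7 > 6 → no swap
j=5: nums[5]=6 ≤ 6 → i=3, swap nums[3],nums[5] → [3, 6, 3, 6, 7, 7, 6, 6]
j=6: nums[6]=6 ≤ 6 → i=4, swap nums[4],nums[6] → [3, 6, 3, 6, 6, 7, 7, 6]
final swap nums[5],nums[7] → [3, 6, 3, 6, 6, 6, 7, 7]; return 5

[3, 6, 3, 6, 6, 6, 7, 7]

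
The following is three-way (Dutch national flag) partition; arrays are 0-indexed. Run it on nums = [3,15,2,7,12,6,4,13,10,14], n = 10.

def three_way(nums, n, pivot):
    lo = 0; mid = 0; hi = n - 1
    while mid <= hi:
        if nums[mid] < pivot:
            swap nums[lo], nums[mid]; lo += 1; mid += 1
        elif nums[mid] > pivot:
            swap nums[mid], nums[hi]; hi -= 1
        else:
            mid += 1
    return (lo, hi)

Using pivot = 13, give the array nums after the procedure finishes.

[3,10,2,7,12,6,4,13,14,15]

pivot = 13; lo=0, mid=0, hi=9
nums[mid]=3<13: swap nums[0],nums[0]; lo=1,mid=1 → [3,15,2,7,12,6,4,13,10,14]
nums[mid]=15>13: swap nums[1],nums[9]; hi=8 → [3,14,2,7,12,6,4,13,10,15]
nums[mid]=14>13: swap nums[1],nums[8]; hi=7 → [3,10,2,7,12,6,4,13,14,15]
nums[mid]=10<13: swap nums[1],nums[1]; lo=2,mid=2 → [3,10,2,7,12,6,4,13,14,15]
nums[mid]=2<13: swap nums[2],nums[2]; lo=3,mid=3 → [3,10,2,7,12,6,4,13,14,15]
nums[mid]=7<13: swap nums[3],nums[3]; lo=4,mid=4 → [3,10,2,7,12,6,4,13,14,15]
nums[mid]=12<13: swap nums[4],nums[4]; lo=5,mid=5 → [3,10,2,7,12,6,4,13,14,15]
nums[mid]=6<13: swap nums[5],nums[5]; lo=6,mid=6 → [3,10,2,7,12,6,4,13,14,15]
nums[mid]=4<13: swap nums[6],nums[6]; lo=7,mid=7 → [3,10,2,7,12,6,4,13,14,15]
nums[mid]=13=13: mid=8
end: lo=7, hi=7; nums = [3,10,2,7,12,6,4,13,14,15]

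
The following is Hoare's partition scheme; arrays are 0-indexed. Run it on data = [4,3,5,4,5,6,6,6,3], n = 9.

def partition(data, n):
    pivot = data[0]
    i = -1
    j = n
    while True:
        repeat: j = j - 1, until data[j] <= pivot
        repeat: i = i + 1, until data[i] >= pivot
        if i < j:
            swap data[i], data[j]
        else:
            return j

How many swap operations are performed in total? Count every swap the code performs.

2

pivot=4
j stops at 8 (3), i stops at 0 (4); swap ⇒ [3,3,5,4,5,6,6,6,4]
j stops at 3 (4), i stops at 2 (5); swap ⇒ [3,3,4,5,5,6,6,6,4]
j stops at 2, i stops at 3; i≥j ⇒ return 2. data=[3,3,4,5,5,6,6,6,4]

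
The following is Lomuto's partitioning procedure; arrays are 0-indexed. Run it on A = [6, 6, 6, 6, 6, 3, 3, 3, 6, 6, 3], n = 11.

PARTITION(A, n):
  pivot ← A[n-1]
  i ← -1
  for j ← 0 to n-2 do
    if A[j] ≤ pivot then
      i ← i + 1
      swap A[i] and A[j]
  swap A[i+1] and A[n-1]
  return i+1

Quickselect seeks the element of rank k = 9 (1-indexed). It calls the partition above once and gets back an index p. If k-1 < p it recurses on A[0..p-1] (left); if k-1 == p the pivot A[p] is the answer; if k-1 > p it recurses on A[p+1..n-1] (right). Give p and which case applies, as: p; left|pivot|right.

pivot = A[10] = 3; i = -1
j=0: A[0]=6 > 3 → no swap
j=1: A[1]=6 > 3 → no swap
j=2: A[2]=6 > 3 → no swap
j=3: A[3]=6 > 3 → no swap
j=4: A[4]=6 > 3 → no swap
j=5: A[5]=3 ≤ 3 → i=0, swap A[0],A[5] → [3, 6, 6, 6, 6, 6, 3, 3, 6, 6, 3]
j=6: A[6]=3 ≤ 3 → i=1, swap A[1],A[6] → [3, 3, 6, 6, 6, 6, 6, 3, 6, 6, 3]
j=7: A[7]=3 ≤ 3 → i=2, swap A[2],A[7] → [3, 3, 3, 6, 6, 6, 6, 6, 6, 6, 3]
j=8: A[8]=6 > 3 → no swap
j=9: A[9]=6 > 3 → no swap
final swap A[3],A[10] → [3, 3, 3, 3, 6, 6, 6, 6, 6, 6, 6]; return 3
p = 3; k-1 = 8 > 3 ⇒ right

3; right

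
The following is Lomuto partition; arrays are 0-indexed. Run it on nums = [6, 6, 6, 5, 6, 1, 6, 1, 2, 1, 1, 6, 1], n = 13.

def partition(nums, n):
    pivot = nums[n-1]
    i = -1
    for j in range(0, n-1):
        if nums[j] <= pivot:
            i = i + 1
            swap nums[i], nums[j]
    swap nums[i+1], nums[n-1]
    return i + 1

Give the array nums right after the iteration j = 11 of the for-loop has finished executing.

[1, 1, 1, 1, 6, 6, 6, 6, 2, 6, 5, 6, 1]

pivot=1, i=-1
j=0: 6>1, skip
j=1: 6>1, skip
j=2: 6>1, skip
j=3: 5>1, skip
j=4: 6>1, skip
j=5: 1≤1, i=0, swap(0,5) ⇒ [1, 6, 6, 5, 6, 6, 6, 1, 2, 1, 1, 6, 1]
j=6: 6>1, skip
j=7: 1≤1, i=1, swap(1,7) ⇒ [1, 1, 6, 5, 6, 6, 6, 6, 2, 1, 1, 6, 1]
j=8: 2>1, skip
j=9: 1≤1, i=2, swap(2,9) ⇒ [1, 1, 1, 5, 6, 6, 6, 6, 2, 6, 1, 6, 1]
j=10: 1≤1, i=3, swap(3,10) ⇒ [1, 1, 1, 1, 6, 6, 6, 6, 2, 6, 5, 6, 1]
j=11: 6>1, skip
(after j=11) nums = [1, 1, 1, 1, 6, 6, 6, 6, 2, 6, 5, 6, 1]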